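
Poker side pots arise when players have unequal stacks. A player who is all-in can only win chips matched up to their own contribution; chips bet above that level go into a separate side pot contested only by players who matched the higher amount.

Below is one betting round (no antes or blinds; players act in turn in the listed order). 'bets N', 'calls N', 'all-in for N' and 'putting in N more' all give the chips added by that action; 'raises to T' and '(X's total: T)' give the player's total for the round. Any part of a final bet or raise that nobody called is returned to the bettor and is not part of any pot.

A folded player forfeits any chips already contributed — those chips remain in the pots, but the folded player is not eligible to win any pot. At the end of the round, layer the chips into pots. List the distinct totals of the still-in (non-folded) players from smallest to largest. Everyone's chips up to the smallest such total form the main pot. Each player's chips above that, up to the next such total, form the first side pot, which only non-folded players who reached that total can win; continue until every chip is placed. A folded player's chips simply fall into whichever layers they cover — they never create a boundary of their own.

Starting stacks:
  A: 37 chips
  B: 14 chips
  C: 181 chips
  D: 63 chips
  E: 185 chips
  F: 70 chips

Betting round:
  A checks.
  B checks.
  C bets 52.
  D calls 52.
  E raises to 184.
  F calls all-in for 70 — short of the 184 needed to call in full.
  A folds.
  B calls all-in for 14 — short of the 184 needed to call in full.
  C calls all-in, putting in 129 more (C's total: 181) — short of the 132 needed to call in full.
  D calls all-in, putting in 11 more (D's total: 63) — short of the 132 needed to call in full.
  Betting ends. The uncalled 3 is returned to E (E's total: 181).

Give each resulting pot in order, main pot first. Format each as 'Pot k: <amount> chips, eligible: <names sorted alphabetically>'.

Pot 1: 70 chips, eligible: B, C, D, E, F
Pot 2: 196 chips, eligible: C, D, E, F
Pot 3: 21 chips, eligible: C, E, F
Pot 4: 222 chips, eligible: C, E

Derivation:
Contributions (after 3 returned to E): B=14, C=181, D=63, E=181, F=70
Folded: A
Pot levels (distinct totals of non-folded players): 14, 63, 70, 181
Layer 1-14: 14 each from B, C, D, E, F = 14*5 = 70 chips; eligible B, C, D, E, F
Layer 15-63: 49 each from C, D, E, F = 49*4 = 196 chips; eligible C, D, E, F
Layer 64-70: 7 each from C, E, F = 7*3 = 21 chips; eligible C, E, F
Layer 71-181: 111 each from C, E = 111*2 = 222 chips; eligible C, E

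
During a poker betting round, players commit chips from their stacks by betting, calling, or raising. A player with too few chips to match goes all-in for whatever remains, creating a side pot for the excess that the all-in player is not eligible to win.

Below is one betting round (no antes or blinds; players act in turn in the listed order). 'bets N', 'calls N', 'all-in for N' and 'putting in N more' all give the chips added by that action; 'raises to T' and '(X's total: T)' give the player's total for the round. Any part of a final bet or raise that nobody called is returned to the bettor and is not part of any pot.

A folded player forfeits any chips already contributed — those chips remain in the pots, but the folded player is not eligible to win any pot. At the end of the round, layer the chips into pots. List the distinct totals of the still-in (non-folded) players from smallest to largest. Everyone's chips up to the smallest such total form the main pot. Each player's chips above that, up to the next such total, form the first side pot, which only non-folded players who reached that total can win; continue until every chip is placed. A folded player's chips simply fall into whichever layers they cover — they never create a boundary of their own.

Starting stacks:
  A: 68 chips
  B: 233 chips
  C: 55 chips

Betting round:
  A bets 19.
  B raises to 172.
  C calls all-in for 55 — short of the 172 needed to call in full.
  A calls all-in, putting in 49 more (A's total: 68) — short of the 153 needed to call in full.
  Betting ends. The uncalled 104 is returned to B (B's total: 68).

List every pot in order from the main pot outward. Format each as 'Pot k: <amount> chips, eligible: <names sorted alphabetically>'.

Pot 1: 165 chips, eligible: A, B, C
Pot 2: 26 chips, eligible: A, B

Derivation:
Contributions (after 104 returned to B): A=68, B=68, C=55
Pot levels (distinct totals of non-folded players): 55, 68
Layer 1-55: 55 each from A, B, C = 55*3 = 165 chips; eligible A, B, C
Layer 56-68: 13 each from A, B = 13*2 = 26 chips; eligible A, B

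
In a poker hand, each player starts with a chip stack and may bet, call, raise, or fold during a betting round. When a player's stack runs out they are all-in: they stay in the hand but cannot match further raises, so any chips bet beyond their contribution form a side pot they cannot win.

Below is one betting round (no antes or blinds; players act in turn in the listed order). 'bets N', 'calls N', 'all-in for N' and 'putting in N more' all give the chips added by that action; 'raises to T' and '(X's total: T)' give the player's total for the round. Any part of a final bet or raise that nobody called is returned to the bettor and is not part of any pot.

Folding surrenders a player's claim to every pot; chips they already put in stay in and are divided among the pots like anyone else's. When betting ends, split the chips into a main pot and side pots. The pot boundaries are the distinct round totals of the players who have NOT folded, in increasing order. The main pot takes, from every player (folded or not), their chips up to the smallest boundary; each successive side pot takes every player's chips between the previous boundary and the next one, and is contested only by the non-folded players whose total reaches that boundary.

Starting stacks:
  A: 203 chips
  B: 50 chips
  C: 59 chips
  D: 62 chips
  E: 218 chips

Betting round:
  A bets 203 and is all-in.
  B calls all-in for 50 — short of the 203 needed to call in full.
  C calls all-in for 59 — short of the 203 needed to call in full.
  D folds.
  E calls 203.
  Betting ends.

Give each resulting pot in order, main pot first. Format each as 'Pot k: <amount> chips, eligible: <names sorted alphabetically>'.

Contributions: A=203, B=50, C=59, E=203
Folded: D
Pot levels (distinct totals of non-folded players): 50, 59, 203
Layer 1-50: 50 each from A, B, C, E = 50*4 = 200 chips; eligible A, B, C, E
Layer 51-59: 9 each from A, C, E = 9*3 = 27 chips; eligible A, C, E
Layer 60-203: 144 each from A, E = 144*2 = 288 chips; eligible A, E

Pot 1: 200 chips, eligible: A, B, C, E
Pot 2: 27 chips, eligible: A, C, E
Pot 3: 288 chips, eligible: A, E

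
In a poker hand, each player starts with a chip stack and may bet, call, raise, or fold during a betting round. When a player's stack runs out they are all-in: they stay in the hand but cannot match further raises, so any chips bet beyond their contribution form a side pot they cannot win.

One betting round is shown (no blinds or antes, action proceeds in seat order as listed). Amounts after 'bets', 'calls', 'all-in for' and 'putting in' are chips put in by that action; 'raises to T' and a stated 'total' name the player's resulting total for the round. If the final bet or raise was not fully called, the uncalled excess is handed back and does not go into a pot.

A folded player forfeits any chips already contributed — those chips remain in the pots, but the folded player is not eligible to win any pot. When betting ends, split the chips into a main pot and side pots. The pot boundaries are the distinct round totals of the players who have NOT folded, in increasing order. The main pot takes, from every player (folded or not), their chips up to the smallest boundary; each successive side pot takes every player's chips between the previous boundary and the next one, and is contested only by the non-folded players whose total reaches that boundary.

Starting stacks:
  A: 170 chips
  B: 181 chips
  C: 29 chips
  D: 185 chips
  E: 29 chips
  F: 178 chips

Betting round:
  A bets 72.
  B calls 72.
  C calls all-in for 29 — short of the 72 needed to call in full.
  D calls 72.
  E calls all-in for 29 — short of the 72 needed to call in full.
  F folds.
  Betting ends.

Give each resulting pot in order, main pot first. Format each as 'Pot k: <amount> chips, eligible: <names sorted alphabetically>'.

Contributions: A=72, B=72, C=29, D=72, E=29
Folded: F
Pot levels (distinct totals of non-folded players): 29, 72
Layer 1-29: 29 each from A, B, C, D, E = 29*5 = 145 chips; eligible A, B, C, D, E
Layer 30-72: 43 each from A, B, D = 43*3 = 129 chips; eligible A, B, D

Pot 1: 145 chips, eligible: A, B, C, D, E
Pot 2: 129 chips, eligible: A, B, D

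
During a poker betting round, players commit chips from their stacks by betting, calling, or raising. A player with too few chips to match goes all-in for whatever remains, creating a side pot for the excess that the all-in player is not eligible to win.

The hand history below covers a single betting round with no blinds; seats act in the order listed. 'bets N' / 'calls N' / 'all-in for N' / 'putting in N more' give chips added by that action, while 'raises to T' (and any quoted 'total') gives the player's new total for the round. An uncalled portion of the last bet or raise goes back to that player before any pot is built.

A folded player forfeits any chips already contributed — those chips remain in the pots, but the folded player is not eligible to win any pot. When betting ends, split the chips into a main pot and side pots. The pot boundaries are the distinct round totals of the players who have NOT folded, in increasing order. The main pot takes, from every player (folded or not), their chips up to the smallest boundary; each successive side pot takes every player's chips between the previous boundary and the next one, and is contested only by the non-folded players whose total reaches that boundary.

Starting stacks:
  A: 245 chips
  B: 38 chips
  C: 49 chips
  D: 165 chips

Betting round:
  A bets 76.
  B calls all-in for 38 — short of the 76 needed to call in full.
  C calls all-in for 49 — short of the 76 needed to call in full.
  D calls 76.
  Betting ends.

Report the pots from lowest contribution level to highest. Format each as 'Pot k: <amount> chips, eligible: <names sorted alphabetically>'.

Pot 1: 152 chips, eligible: A, B, C, D
Pot 2: 33 chips, eligible: A, C, D
Pot 3: 54 chips, eligible: A, D

Derivation:
Contributions: A=76, B=38, C=49, D=76
Pot levels (distinct totals of non-folded players): 38, 49, 76
Layer 1-38: 38 each from A, B, C, D = 38*4 = 152 chips; eligible A, B, C, D
Layer 39-49: 11 each from A, C, D = 11*3 = 33 chips; eligible A, C, D
Layer 50-76: 27 each from A, D = 27*2 = 54 chips; eligible A, D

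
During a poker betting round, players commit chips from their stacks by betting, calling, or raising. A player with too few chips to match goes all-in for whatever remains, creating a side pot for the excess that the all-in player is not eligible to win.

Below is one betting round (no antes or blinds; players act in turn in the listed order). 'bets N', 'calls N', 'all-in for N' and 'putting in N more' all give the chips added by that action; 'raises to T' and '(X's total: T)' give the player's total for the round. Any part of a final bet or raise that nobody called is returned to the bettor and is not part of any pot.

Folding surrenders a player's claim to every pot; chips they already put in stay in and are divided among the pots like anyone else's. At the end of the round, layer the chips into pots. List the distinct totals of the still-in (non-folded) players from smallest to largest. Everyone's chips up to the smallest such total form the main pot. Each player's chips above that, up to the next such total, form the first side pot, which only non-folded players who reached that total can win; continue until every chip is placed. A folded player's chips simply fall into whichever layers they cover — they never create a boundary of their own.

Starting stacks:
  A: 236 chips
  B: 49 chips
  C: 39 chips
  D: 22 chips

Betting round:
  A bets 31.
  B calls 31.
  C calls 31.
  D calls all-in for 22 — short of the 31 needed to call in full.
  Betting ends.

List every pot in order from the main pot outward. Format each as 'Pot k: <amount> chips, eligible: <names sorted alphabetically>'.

Pot 1: 88 chips, eligible: A, B, C, D
Pot 2: 27 chips, eligible: A, B, C

Derivation:
Contributions: A=31, B=31, C=31, D=22
Pot levels (distinct totals of non-folded players): 22, 31
Layer 1-22: 22 each from A, B, C, D = 22*4 = 88 chips; eligible A, B, C, D
Layer 23-31: 9 each from A, B, C = 9*3 = 27 chips; eligible A, B, C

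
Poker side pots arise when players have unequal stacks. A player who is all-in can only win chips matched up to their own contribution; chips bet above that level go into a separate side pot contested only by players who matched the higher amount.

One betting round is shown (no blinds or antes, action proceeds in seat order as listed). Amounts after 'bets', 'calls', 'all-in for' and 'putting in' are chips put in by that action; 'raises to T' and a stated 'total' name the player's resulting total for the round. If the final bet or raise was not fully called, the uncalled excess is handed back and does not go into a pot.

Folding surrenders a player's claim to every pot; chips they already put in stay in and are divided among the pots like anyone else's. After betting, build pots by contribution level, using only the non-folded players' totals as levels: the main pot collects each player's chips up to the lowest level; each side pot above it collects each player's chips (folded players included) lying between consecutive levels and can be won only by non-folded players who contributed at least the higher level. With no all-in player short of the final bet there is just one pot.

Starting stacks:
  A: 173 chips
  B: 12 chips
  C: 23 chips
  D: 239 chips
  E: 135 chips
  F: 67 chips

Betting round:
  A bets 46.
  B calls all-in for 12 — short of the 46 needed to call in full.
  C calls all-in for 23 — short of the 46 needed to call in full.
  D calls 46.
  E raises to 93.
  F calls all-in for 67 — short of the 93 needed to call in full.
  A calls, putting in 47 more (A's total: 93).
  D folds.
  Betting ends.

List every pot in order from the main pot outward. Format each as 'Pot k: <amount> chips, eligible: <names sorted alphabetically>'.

Contributions: A=93, B=12, C=23, D=46, E=93, F=67
Folded: D
Pot levels (distinct totals of non-folded players): 12, 23, 67, 93
Layer 1-12: 12 each from A, B, C, D, E, F = 12*6 = 72 chips; eligible A, B, C, E, F
Layer 13-23: 11 each from A, C, D, E, F = 11*5 = 55 chips; eligible A, C, E, F
Layer 24-67: A 44 + D 23 + E 44 + F 44 = 155 chips; eligible A, E, F
Layer 68-93: 26 each from A, E = 26*2 = 52 chips; eligible A, E

Pot 1: 72 chips, eligible: A, B, C, E, F
Pot 2: 55 chips, eligible: A, C, E, F
Pot 3: 155 chips, eligible: A, E, F
Pot 4: 52 chips, eligible: A, E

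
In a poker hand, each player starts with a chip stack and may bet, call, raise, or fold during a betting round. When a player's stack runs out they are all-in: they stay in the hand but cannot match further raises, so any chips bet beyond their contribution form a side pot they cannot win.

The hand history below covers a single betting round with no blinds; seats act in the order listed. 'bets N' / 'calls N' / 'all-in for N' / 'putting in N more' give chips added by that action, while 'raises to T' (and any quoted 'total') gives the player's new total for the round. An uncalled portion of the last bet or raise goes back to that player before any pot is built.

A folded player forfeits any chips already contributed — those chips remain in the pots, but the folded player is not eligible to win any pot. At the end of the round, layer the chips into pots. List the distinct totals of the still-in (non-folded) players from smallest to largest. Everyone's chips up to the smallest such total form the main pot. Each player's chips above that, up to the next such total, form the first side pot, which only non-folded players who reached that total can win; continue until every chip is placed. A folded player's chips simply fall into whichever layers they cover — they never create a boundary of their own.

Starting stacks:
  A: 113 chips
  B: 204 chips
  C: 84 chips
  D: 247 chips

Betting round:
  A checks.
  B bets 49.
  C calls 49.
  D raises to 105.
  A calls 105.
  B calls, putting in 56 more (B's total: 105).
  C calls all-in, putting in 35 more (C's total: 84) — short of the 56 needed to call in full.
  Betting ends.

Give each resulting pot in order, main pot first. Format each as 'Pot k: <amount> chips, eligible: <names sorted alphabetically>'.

Contributions: A=105, B=105, C=84, D=105
Pot levels (distinct totals of non-folded players): 84, 105
Layer 1-84: 84 each from A, B, C, D = 84*4 = 336 chips; eligible A, B, C, D
Layer 85-105: 21 each from A, B, D = 21*3 = 63 chips; eligible A, B, D

Pot 1: 336 chips, eligible: A, B, C, D
Pot 2: 63 chips, eligible: A, B, D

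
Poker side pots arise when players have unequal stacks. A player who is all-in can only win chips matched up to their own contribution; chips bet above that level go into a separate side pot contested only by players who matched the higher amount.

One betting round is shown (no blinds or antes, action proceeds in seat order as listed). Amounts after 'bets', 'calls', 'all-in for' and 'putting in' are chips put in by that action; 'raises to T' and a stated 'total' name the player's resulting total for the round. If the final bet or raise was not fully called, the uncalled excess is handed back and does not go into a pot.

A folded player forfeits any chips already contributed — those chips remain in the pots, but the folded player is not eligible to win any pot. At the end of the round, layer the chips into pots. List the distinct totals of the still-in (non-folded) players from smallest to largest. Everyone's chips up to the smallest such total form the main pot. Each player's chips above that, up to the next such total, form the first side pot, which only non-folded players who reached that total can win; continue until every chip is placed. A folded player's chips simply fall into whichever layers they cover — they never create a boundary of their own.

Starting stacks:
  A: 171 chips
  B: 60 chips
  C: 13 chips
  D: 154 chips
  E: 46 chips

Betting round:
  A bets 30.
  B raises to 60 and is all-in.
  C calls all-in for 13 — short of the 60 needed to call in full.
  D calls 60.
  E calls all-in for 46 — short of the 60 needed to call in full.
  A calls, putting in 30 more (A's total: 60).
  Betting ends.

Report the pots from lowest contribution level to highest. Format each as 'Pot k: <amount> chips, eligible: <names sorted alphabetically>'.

Contributions: A=60, B=60, C=13, D=60, E=46
Pot levels (distinct totals of non-folded players): 13, 46, 60
Layer 1-13: 13 each from A, B, C, D, E = 13*5 = 65 chips; eligible A, B, C, D, E
Layer 14-46: 33 each from A, B, D, E = 33*4 = 132 chips; eligible A, B, D, E
Layer 47-60: 14 each from A, B, D = 14*3 = 42 chips; eligible A, B, D

Pot 1: 65 chips, eligible: A, B, C, D, E
Pot 2: 132 chips, eligible: A, B, D, E
Pot 3: 42 chips, eligible: A, B, D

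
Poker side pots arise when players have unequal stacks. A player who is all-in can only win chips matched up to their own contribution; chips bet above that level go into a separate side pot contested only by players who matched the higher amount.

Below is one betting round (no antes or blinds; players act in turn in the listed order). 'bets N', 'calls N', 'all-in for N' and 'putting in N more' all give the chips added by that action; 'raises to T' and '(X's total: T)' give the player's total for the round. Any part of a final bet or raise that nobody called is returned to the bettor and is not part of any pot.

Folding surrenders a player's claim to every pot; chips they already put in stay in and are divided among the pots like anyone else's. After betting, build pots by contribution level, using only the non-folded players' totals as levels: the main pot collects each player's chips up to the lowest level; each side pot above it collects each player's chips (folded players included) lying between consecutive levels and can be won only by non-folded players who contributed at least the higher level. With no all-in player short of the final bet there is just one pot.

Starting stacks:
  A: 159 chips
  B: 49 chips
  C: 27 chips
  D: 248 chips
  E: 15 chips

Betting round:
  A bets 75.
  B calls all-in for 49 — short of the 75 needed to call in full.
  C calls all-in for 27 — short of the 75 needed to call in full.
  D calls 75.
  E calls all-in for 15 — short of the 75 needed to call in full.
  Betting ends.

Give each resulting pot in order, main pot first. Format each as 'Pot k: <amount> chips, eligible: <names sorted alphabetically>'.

Contributions: A=75, B=49, C=27, D=75, E=15
Pot levels (distinct totals of non-folded players): 15, 27, 49, 75
Layer 1-15: 15 each from A, B, C, D, E = 15*5 = 75 chips; eligible A, B, C, D, E
Layer 16-27: 12 each from A, B, C, D = 12*4 = 48 chips; eligible A, B, C, D
Layer 28-49: 22 each from A, B, D = 22*3 = 66 chips; eligible A, B, D
Layer 50-75: 26 each from A, D = 26*2 = 52 chips; eligible A, D

Pot 1: 75 chips, eligible: A, B, C, D, E
Pot 2: 48 chips, eligible: A, B, C, D
Pot 3: 66 chips, eligible: A, B, D
Pot 4: 52 chips, eligible: A, D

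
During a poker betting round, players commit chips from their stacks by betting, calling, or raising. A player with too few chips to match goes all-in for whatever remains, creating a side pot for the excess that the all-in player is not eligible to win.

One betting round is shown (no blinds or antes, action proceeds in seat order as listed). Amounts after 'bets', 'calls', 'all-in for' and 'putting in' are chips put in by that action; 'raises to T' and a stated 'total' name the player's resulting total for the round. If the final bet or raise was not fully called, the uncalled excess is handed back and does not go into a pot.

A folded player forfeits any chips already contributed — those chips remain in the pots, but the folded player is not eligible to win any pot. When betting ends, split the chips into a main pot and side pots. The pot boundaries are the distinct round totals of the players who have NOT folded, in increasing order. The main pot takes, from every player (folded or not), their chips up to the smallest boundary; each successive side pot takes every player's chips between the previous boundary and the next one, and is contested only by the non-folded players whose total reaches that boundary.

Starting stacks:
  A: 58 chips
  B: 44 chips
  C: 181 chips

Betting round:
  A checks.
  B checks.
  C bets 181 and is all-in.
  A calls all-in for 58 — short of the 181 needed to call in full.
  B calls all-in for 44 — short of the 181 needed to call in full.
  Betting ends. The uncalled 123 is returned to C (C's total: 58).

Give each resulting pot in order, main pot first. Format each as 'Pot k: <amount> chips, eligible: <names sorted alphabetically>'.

Pot 1: 132 chips, eligible: A, B, C
Pot 2: 28 chips, eligible: A, C

Derivation:
Contributions (after 123 returned to C): A=58, B=44, C=58
Pot levels (distinct totals of non-folded players): 44, 58
Layer 1-44: 44 each from A, B, C = 44*3 = 132 chips; eligible A, B, C
Layer 45-58: 14 each from A, C = 14*2 = 28 chips; eligible A, C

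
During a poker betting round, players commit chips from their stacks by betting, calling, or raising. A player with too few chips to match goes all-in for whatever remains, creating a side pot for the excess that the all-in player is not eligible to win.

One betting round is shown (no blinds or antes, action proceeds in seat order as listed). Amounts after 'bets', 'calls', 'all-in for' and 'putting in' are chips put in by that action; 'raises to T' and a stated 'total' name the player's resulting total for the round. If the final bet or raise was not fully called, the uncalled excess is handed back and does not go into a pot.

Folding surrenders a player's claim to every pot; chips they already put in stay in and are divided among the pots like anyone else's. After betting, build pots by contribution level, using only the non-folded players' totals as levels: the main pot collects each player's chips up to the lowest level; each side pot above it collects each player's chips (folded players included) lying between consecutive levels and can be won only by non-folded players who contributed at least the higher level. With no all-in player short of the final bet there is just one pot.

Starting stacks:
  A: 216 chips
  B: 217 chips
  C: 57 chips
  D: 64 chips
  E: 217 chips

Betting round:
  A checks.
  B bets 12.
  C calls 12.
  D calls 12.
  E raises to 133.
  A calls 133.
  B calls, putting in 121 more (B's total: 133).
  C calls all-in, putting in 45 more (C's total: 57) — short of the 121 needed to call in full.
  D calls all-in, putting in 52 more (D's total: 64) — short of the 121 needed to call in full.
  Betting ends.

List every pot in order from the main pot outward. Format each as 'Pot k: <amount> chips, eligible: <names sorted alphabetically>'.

Pot 1: 285 chips, eligible: A, B, C, D, E
Pot 2: 28 chips, eligible: A, B, D, E
Pot 3: 207 chips, eligible: A, B, E

Derivation:
Contributions: A=133, B=133, C=57, D=64, E=133
Pot levels (distinct totals of non-folded players): 57, 64, 133
Layer 1-57: 57 each from A, B, C, D, E = 57*5 = 285 chips; eligible A, B, C, D, E
Layer 58-64: 7 each from A, B, D, E = 7*4 = 28 chips; eligible A, B, D, E
Layer 65-133: 69 each from A, B, E = 69*3 = 207 chips; eligible A, B, E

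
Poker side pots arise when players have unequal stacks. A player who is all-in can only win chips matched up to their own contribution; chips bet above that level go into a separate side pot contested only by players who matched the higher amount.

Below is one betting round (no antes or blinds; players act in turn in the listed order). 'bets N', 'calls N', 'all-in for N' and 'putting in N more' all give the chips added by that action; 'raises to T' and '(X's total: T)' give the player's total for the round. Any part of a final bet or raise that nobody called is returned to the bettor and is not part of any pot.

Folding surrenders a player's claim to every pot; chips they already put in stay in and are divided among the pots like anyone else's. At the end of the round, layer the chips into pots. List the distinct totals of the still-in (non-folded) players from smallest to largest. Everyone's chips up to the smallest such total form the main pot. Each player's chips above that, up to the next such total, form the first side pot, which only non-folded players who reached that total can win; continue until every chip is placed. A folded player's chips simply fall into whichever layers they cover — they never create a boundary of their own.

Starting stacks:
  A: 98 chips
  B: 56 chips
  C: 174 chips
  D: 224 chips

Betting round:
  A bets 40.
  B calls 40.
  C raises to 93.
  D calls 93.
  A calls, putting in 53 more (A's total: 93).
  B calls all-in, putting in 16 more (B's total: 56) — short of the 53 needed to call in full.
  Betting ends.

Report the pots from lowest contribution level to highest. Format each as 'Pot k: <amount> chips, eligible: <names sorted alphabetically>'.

Contributions: A=93, B=56, C=93, D=93
Pot levels (distinct totals of non-folded players): 56, 93
Layer 1-56: 56 each from A, B, C, D = 56*4 = 224 chips; eligible A, B, C, D
Layer 57-93: 37 each from A, C, D = 37*3 = 111 chips; eligible A, C, D

Pot 1: 224 chips, eligible: A, B, C, D
Pot 2: 111 chips, eligible: A, C, D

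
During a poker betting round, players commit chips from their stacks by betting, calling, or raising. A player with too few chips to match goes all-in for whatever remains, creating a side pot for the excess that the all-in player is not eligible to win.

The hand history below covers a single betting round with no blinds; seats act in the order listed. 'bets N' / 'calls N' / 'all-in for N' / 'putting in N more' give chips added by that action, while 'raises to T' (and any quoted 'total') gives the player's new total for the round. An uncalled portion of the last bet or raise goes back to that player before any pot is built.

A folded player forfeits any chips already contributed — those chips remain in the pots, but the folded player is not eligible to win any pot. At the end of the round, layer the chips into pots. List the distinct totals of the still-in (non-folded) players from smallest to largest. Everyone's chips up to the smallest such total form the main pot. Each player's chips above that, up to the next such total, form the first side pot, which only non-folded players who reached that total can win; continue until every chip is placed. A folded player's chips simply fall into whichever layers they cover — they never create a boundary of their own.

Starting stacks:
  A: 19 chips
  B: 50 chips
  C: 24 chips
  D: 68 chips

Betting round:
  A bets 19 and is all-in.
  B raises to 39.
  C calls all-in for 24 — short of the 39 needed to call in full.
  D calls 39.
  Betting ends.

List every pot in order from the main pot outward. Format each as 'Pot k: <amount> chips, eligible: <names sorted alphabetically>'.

Pot 1: 76 chips, eligible: A, B, C, D
Pot 2: 15 chips, eligible: B, C, D
Pot 3: 30 chips, eligible: B, D

Derivation:
Contributions: A=19, B=39, C=24, D=39
Pot levels (distinct totals of non-folded players): 19, 24, 39
Layer 1-19: 19 each from A, B, C, D = 19*4 = 76 chips; eligible A, B, C, D
Layer 20-24: 5 each from B, C, D = 5*3 = 15 chips; eligible B, C, D
Layer 25-39: 15 each from B, D = 15*2 = 30 chips; eligible B, D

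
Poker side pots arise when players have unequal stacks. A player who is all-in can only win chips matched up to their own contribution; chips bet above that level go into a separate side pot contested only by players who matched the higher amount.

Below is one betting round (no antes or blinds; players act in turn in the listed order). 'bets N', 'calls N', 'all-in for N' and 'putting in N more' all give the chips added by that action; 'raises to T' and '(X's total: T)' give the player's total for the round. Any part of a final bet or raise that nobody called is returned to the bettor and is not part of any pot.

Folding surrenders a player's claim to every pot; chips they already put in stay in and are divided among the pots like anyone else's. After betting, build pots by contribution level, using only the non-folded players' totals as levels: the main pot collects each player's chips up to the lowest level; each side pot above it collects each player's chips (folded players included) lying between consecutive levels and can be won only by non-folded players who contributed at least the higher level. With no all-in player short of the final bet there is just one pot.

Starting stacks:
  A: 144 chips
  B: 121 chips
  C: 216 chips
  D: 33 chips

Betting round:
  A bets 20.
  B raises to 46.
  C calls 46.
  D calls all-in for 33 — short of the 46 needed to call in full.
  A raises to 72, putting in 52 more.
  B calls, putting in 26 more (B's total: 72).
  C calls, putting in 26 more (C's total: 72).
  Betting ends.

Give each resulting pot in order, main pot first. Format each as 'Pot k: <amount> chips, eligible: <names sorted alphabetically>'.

Contributions: A=72, B=72, C=72, D=33
Pot levels (distinct totals of non-folded players): 33, 72
Layer 1-33: 33 each from A, B, C, D = 33*4 = 132 chips; eligible A, B, C, D
Layer 34-72: 39 each from A, B, C = 39*3 = 117 chips; eligible A, B, C

Pot 1: 132 chips, eligible: A, B, C, D
Pot 2: 117 chips, eligible: A, B, C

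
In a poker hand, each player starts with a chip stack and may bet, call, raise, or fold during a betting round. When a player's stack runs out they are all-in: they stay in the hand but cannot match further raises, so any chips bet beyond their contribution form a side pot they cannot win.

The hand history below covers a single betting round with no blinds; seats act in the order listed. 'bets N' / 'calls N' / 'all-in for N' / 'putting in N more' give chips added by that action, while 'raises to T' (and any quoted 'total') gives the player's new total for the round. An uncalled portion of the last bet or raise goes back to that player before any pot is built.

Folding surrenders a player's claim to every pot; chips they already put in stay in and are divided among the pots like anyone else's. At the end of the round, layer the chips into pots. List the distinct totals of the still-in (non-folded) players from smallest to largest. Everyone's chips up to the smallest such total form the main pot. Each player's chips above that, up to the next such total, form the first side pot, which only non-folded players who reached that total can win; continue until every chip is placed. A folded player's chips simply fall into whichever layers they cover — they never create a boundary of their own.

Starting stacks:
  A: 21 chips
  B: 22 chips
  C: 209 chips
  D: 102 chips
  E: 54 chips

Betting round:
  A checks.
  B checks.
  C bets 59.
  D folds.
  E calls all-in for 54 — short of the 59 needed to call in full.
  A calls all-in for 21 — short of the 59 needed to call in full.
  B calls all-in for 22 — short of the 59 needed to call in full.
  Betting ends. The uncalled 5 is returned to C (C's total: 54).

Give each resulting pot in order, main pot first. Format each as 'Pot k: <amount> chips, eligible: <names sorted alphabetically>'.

Contributions (after 5 returned to C): A=21, B=22, C=54, E=54
Folded: D
Pot levels (distinct totals of non-folded players): 21, 22, 54
Layer 1-21: 21 each from A, B, C, E = 21*4 = 84 chips; eligible A, B, C, E
Layer 22-22: 1 each from B, C, E = 1*3 = 3 chips; eligible B, C, E
Layer 23-54: 32 each from C, E = 32*2 = 64 chips; eligible C, E

Pot 1: 84 chips, eligible: A, B, C, E
Pot 2: 3 chips, eligible: B, C, E
Pot 3: 64 chips, eligible: C, E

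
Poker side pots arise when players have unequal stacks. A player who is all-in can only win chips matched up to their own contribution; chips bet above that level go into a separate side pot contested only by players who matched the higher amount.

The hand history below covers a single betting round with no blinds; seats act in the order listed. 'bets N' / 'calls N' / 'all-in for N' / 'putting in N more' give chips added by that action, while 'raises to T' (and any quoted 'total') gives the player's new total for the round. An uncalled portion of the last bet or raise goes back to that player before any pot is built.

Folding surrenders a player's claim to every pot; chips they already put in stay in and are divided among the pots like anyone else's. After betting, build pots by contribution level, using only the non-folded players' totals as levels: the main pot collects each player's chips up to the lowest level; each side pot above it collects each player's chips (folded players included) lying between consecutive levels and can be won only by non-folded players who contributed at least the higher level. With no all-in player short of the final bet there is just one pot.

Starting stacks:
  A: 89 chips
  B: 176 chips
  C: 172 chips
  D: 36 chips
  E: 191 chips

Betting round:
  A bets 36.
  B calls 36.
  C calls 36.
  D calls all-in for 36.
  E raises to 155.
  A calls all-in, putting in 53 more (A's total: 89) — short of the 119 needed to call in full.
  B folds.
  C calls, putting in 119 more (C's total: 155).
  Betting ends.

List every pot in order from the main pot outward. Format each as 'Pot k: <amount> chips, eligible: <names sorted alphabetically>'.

Contributions: A=89, B=36, C=155, D=36, E=155
Folded: B
Pot levels (distinct totals of non-folded players): 36, 89, 155
Layer 1-36: 36 each from A, B, C, D, E = 36*5 = 180 chips; eligible A, C, D, E
Layer 37-89: 53 each from A, C, E = 53*3 = 159 chips; eligible A, C, E
Layer 90-155: 66 each from C, E = 66*2 = 132 chips; eligible C, E

Pot 1: 180 chips, eligible: A, C, D, E
Pot 2: 159 chips, eligible: A, C, E
Pot 3: 132 chips, eligible: C, E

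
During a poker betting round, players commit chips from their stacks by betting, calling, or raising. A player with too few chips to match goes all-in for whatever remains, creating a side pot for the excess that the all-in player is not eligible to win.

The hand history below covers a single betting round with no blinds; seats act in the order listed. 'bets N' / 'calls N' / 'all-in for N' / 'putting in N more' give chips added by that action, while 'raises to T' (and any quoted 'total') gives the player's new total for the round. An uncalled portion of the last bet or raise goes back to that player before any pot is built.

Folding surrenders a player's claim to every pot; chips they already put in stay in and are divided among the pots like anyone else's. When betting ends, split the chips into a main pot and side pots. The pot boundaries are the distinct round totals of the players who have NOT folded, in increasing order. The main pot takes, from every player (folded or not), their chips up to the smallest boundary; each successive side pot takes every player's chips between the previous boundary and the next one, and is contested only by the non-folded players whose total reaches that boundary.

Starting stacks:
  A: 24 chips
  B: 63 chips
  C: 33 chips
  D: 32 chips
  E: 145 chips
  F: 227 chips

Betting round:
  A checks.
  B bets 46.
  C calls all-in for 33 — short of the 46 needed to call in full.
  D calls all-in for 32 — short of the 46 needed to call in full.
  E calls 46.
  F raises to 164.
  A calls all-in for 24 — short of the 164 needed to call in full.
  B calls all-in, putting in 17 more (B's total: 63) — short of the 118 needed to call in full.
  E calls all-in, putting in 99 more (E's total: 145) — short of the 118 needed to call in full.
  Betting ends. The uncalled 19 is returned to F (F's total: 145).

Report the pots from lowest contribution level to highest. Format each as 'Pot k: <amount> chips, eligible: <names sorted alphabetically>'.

Contributions (after 19 returned to F): A=24, B=63, C=33, D=32, E=145, F=145
Pot levels (distinct totals of non-folded players): 24, 32, 33, 63, 145
Layer 1-24: 24 each from A, B, C, D, E, F = 24*6 = 144 chips; eligible A, B, C, D, E, F
Layer 25-32: 8 each from B, C, D, E, F = 8*5 = 40 chips; eligible B, C, D, E, F
Layer 33-33: 1 each from B, C, E, F = 1*4 = 4 chips; eligible B, C, E, F
Layer 34-63: 30 each from B, E, F = 30*3 = 90 chips; eligible B, E, F
Layer 64-145: 82 each from E, F = 82*2 = 164 chips; eligible E, F

Pot 1: 144 chips, eligible: A, B, C, D, E, F
Pot 2: 40 chips, eligible: B, C, D, E, F
Pot 3: 4 chips, eligible: B, C, E, F
Pot 4: 90 chips, eligible: B, E, F
Pot 5: 164 chips, eligible: E, F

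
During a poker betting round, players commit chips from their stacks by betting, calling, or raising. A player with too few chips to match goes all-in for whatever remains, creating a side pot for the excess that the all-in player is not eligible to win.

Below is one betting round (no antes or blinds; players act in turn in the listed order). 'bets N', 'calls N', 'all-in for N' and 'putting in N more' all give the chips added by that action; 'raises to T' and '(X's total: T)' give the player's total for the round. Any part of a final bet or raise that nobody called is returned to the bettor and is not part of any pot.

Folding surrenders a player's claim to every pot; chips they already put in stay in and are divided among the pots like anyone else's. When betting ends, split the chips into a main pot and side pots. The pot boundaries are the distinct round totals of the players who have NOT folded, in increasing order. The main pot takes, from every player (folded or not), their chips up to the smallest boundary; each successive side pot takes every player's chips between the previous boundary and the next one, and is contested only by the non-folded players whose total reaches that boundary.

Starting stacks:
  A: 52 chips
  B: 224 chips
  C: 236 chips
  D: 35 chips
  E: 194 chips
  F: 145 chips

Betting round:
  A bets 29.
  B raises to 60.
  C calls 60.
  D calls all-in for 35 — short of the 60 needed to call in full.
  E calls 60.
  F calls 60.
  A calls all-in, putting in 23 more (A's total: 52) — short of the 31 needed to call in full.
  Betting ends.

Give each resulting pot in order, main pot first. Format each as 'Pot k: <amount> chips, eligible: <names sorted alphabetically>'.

Contributions: A=52, B=60, C=60, D=35, E=60, F=60
Pot levels (distinct totals of non-folded players): 35, 52, 60
Layer 1-35: 35 each from A, B, C, D, E, F = 35*6 = 210 chips; eligible A, B, C, D, E, F
Layer 36-52: 17 each from A, B, C, E, F = 17*5 = 85 chips; eligible A, B, C, E, F
Layer 53-60: 8 each from B, C, E, F = 8*4 = 32 chips; eligible B, C, E, F

Pot 1: 210 chips, eligible: A, B, C, D, E, F
Pot 2: 85 chips, eligible: A, B, C, E, F
Pot 3: 32 chips, eligible: B, C, E, F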